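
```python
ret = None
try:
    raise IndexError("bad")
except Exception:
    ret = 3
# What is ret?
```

Step-by-step execution trace:
1. `raise IndexError(...)` raises IndexError.
2. `except Exception` matches (IndexError is a subclass of Exception) → ret = 3.
Result: 3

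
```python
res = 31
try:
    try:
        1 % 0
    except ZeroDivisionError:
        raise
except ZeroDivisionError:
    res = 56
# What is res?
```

Step-by-step execution trace:
1. Inner try: `1 % 0` raises ZeroDivisionError.
2. Inner `except ZeroDivisionError` matches; bare `raise` re-raises the same ZeroDivisionError.
3. Outer `except ZeroDivisionError` matches → res = 56.
Result: 56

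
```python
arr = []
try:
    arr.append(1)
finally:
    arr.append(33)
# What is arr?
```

Step-by-step execution trace:
1. try: `arr.append(1)` → arr = [1].
2. The try body completes without raising.
3. finally always runs: `arr.append(33)` → arr = [1, 33].
Result: [1, 33]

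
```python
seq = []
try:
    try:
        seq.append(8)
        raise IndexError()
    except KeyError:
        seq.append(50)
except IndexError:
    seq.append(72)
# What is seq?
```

Step-by-step execution trace:
1. Inner try: `seq.append(8)` → seq = [8].
2. `raise IndexError()` raises IndexError.
3. Inner `except KeyError` does not match IndexError; exception propagates to outer try.
4. Outer `except IndexError` matches → `seq.append(72)` → seq = [8, 72].
Result: [8, 72]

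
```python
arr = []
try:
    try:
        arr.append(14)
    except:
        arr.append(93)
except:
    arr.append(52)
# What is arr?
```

Step-by-step execution trace:
1. Inner try: `arr.append(14)` → arr = [14]. No exception raised.
2. Inner `except` is skipped.
3. Inner try completes normally; outer `except` is skipped.
Result: [14]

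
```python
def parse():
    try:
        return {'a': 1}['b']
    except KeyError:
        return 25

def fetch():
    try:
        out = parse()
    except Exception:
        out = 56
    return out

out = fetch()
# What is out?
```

Step-by-step execution trace:
1. `fetch()` calls `parse()`.
2. In parse: `{'a': 1}['b']` raises KeyError; `except KeyError` catches it → returns 25.
3. In fetch: `out = parse()` → out = 25. No exception reaches fetch.
4. `except Exception` is skipped; fetch returns 25.
5. out = 25.
Result: 25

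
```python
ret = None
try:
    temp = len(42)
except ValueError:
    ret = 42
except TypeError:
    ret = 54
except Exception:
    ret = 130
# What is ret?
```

Step-by-step execution trace:
1. `temp = len(42)` raises TypeError.
2. `except ValueError` does not match TypeError; skipped.
3. `except TypeError` matches → ret = 54.
4. Remaining except clauses are skipped.
Result: 54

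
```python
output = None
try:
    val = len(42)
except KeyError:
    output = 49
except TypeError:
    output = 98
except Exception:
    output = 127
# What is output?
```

Step-by-step execution trace:
1. `val = len(42)` raises TypeError.
2. `except KeyError` does not match TypeError; skipped.
3. `except TypeError` matches → output = 98.
4. Remaining except clauses are skipped.
Result: 98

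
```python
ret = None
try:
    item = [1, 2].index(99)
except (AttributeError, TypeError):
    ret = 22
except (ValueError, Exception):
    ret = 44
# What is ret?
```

Step-by-step execution trace:
1. `item = [1, 2].index(99)` raises ValueError.
2. `except (AttributeError, TypeError)` does not match ValueError; skipped.
3. `except (ValueError, Exception)` matches (ValueError is in the tuple) → ret = 44.
Result: 44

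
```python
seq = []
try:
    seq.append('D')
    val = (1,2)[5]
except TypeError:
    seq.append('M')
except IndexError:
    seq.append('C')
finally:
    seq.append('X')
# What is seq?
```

Step-by-step execution trace:
1. try: `seq.append('D')` → seq = ['D'].
2. `val = (1,2)[5]` raises IndexError.
3. `except TypeError` does not match IndexError; skipped.
4. `except IndexError` matches → `seq.append('C')` → seq = ['D', 'C'].
5. finally always runs: `seq.append('X')` → seq = ['D', 'C', 'X'].
Result: ['D', 'C', 'X']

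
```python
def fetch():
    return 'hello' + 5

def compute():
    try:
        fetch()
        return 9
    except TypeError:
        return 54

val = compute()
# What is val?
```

Step-by-step execution trace:
1. `compute()` calls `fetch()`.
2. `fetch()` evaluates `'hello' + 5`, which raises TypeError; it propagates to the caller.
3. `return 9` is not reached.
4. `except TypeError` in compute matches → returns 54.
5. val = 54.
Result: 54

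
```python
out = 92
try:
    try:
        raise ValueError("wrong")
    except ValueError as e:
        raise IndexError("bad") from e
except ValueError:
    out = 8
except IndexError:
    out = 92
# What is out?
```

Step-by-step execution trace:
1. Inner try raises ValueError; inner `except ValueError as e` catches it.
2. `raise IndexError(...) from e` raises IndexError (ValueError is attached as __cause__, but only IndexError is active).
3. Outer `except ValueError` does not match IndexError; skipped.
4. Outer `except IndexError` matches → out = 92.
Result: 92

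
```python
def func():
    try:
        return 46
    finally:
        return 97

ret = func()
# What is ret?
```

Step-by-step execution trace:
1. `func()` enters try: `return 46` sets pending return value 46.
2. Before returning, `finally: return 97` runs and overrides the pending return.
3. func() returns 97 → ret = 97.
Result: 97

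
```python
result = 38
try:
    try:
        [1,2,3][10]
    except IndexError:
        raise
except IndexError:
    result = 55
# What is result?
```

Step-by-step execution trace:
1. Inner try: `[1,2,3][10]` raises IndexError.
2. Inner `except IndexError` matches; bare `raise` re-raises the same IndexError.
3. Outer `except IndexError` matches → result = 55.
Result: 55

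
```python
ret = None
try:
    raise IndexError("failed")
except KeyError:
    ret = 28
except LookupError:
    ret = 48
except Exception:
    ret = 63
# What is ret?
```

Step-by-step execution trace:
1. `raise IndexError(...)` raises IndexError.
2. `except KeyError` does not match (IndexError is not a subclass of KeyError); skipped.
3. `except LookupError` matches (IndexError is a subclass of LookupError) → ret = 48.
4. `except Exception` is not reached.
Result: 48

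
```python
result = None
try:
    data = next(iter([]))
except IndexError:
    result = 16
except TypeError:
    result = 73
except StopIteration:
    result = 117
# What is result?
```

Step-by-step execution trace:
1. `data = next(iter([]))` raises StopIteration.
2. `except IndexError` does not match StopIteration; skipped.
3. `except TypeError` does not match StopIteration; skipped.
4. `except StopIteration` matches → result = 117.
Result: 117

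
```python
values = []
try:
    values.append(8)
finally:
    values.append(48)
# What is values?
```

Step-by-step execution trace:
1. try: `values.append(8)` → values = [8].
2. The try body completes without raising.
3. finally always runs: `values.append(48)` → values = [8, 48].
Result: [8, 48]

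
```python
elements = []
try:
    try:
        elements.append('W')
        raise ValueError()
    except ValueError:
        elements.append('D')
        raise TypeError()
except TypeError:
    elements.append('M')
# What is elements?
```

Step-by-step execution trace:
1. Inner try: `elements.append('W')` → elements = ['W'].
2. `raise ValueError()` raises ValueError.
3. Inner `except ValueError` matches → `elements.append('D')` → elements = ['W', 'D'].
4. `raise TypeError()` raises TypeError; propagates to outer try.
5. Outer `except TypeError` matches → `elements.append('M')` → elements = ['W', 'D', 'M'].
Result: ['W', 'D', 'M']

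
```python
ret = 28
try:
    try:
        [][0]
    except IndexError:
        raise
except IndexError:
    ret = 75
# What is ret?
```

Step-by-step execution trace:
1. Inner try: `[][0]` raises IndexError.
2. Inner `except IndexError` matches; bare `raise` re-raises the same IndexError.
3. Outer `except IndexError` matches → ret = 75.
Result: 75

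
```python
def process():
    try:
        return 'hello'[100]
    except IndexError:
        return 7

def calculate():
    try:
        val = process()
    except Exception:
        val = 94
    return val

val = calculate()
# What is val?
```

Step-by-step execution trace:
1. `calculate()` calls `process()`.
2. In process: `'hello'[100]` raises IndexError; `except IndexError` catches it → returns 7.
3. In calculate: `val = process()` → val = 7. No exception reaches calculate.
4. `except Exception` is skipped; calculate returns 7.
5. val = 7.
Result: 7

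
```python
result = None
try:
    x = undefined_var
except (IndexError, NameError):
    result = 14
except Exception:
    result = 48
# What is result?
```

Step-by-step execution trace:
1. `x = undefined_var` raises NameError.
2. `except (IndexError, NameError)` matches (NameError is in the tuple) → result = 14.
3. `except Exception` is not reached.
Result: 14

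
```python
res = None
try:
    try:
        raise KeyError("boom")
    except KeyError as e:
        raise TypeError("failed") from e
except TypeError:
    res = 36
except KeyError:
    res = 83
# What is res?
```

Step-by-step execution trace:
1. Inner try raises KeyError; inner `except KeyError as e` catches it.
2. `raise TypeError(...) from e` raises TypeError (KeyError is attached as __cause__, but only TypeError is active).
3. Outer `except TypeError` matches → res = 36.
4. `except KeyError` is not reached.
Result: 36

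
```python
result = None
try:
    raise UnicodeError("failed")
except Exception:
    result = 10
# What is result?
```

Step-by-step execution trace:
1. `raise UnicodeError(...)` raises UnicodeError.
2. `except Exception` matches (UnicodeError is a subclass of Exception) → result = 10.
Result: 10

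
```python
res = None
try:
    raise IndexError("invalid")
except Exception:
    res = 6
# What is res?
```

Step-by-step execution trace:
1. `raise IndexError(...)` raises IndexError.
2. `except Exception` matches (IndexError is a subclass of Exception) → res = 6.
Result: 6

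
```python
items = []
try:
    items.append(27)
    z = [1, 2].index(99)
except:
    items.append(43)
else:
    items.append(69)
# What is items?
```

Step-by-step execution trace:
1. try: `items.append(27)` → items = [27].
2. `z = [1, 2].index(99)` raises ValueError.
3. bare `except` matches → `items.append(43)` → items = [27, 43].
4. `else` is skipped (an exception was raised).
Result: [27, 43]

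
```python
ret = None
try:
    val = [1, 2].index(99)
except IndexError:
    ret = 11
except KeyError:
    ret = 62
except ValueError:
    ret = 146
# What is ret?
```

Step-by-step execution trace:
1. `val = [1, 2].index(99)` raises ValueError.
2. `except IndexError` does not match ValueError; skipped.
3. `except KeyError` does not match ValueError; skipped.
4. `except ValueError` matches → ret = 146.
Result: 146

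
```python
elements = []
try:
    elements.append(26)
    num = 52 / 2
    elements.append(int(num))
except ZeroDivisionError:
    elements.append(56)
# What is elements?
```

Step-by-step execution trace:
1. try: `elements.append(26)` → elements = [26].
2. `num = 52 / 2` → num = 26.0. No exception raised.
3. `elements.append(int(num))` → elements = [26, 26].
4. `except ZeroDivisionError` is skipped (no exception was raised).
Result: [26, 26]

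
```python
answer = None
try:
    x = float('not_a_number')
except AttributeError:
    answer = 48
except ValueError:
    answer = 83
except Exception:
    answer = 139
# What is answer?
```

Step-by-step execution trace:
1. `x = float('not_a_number')` raises ValueError.
2. `except AttributeError` does not match ValueError; skipped.
3. `except ValueError` matches → answer = 83.
4. Remaining except clauses are skipped.
Result: 83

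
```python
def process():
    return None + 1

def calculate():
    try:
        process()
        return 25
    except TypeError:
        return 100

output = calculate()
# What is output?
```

Step-by-step execution trace:
1. `calculate()` calls `process()`.
2. `process()` evaluates `None + 1`, which raises TypeError; it propagates to the caller.
3. `return 25` is not reached.
4. `except TypeError` in calculate matches → returns 100.
5. output = 100.
Result: 100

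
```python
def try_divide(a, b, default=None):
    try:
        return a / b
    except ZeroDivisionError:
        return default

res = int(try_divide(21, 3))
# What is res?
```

Step-by-step execution trace:
1. `try_divide(21, 3)` enters try: `return 21 / 3` → returns 7.0. No exception raised.
2. `except ZeroDivisionError` is skipped.
3. `int(7.0)` → 7 → res = 7.
Result: 7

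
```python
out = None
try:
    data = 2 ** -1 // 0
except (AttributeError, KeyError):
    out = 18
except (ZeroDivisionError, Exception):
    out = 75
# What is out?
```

Step-by-step execution trace:
1. `data = 2 ** -1 // 0` raises ZeroDivisionError.
2. `except (AttributeError, KeyError)` does not match ZeroDivisionError; skipped.
3. `except (ZeroDivisionError, Exception)` matches (ZeroDivisionError is in the tuple) → out = 75.
Result: 75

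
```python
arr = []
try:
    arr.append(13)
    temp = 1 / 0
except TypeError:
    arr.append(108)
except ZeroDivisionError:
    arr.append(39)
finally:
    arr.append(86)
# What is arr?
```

Step-by-step execution trace:
1. try: `arr.append(13)` → arr = [13].
2. `temp = 1 / 0` raises ZeroDivisionError.
3. `except TypeError` does not match ZeroDivisionError; skipped.
4. `except ZeroDivisionError` matches → `arr.append(39)` → arr = [13, 39].
5. finally always runs: `arr.append(86)` → arr = [13, 39, 86].
Result: [13, 39, 86]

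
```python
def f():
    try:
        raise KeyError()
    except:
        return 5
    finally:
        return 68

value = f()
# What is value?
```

Step-by-step execution trace:
1. `f()` enters try: `raise KeyError()` raises KeyError.
2. bare `except` matches → `return 5` sets pending return value 5.
3. Before returning, `finally: return 68` runs and overrides the pending return.
4. f() returns 68 → value = 68.
Result: 68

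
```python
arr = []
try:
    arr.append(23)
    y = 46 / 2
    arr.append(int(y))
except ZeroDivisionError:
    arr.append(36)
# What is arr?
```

Step-by-step execution trace:
1. try: `arr.append(23)` → arr = [23].
2. `y = 46 / 2` → y = 23.0. No exception raised.
3. `arr.append(int(y))` → arr = [23, 23].
4. `except ZeroDivisionError` is skipped (no exception was raised).
Result: [23, 23]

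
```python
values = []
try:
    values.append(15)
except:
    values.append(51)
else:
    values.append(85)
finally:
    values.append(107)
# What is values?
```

Step-by-step execution trace:
1. try: `values.append(15)` → values = [15]. No exception raised.
2. `except` is skipped.
3. `else` runs: `values.append(85)` → values = [15, 85].
4. `finally` always runs: `values.append(107)` → values = [15, 85, 107].
Result: [15, 85, 107]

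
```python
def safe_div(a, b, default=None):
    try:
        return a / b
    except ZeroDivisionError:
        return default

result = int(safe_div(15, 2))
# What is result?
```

Step-by-step execution trace:
1. `safe_div(15, 2)` enters try: `return 15 / 2` → returns 7.5. No exception raised.
2. `except ZeroDivisionError` is skipped.
3. `int(7.5)` → 7 → result = 7.
Result: 7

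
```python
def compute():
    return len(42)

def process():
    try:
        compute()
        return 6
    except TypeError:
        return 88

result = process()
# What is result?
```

Step-by-step execution trace:
1. `process()` calls `compute()`.
2. `compute()` evaluates `len(42)`, which raises TypeError; it propagates to the caller.
3. `return 6` is not reached.
4. `except TypeError` in process matches → returns 88.
5. result = 88.
Result: 88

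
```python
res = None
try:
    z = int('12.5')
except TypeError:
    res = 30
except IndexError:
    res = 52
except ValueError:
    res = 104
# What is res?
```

Step-by-step execution trace:
1. `z = int('12.5')` raises ValueError.
2. `except TypeError` does not match ValueError; skipped.
3. `except IndexError` does not match ValueError; skipped.
4. `except ValueError` matches → res = 104.
Result: 104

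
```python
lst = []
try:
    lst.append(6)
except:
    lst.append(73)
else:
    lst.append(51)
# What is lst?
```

Step-by-step execution trace:
1. try: `lst.append(6)` → lst = [6]. No exception raised.
2. `except` is skipped.
3. `else` runs (try completed without exception): `lst.append(51)` → lst = [6, 51].
Result: [6, 51]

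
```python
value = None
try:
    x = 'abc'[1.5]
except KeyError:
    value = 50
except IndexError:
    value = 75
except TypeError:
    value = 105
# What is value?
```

Step-by-step execution trace:
1. `x = 'abc'[1.5]` raises TypeError.
2. `except KeyError` does not match TypeError; skipped.
3. `except IndexError` does not match TypeError; skipped.
4. `except TypeError` matches → value = 105.
Result: 105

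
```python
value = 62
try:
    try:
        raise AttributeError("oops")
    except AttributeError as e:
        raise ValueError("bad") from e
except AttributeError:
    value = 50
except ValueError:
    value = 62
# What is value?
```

Step-by-step execution trace:
1. Inner try raises AttributeError; inner `except AttributeError as e` catches it.
2. `raise ValueError(...) from e` raises ValueError (AttributeError is attached as __cause__, but only ValueError is active).
3. Outer `except AttributeError` does not match ValueError; skipped.
4. Outer `except ValueError` matches → value = 62.
Result: 62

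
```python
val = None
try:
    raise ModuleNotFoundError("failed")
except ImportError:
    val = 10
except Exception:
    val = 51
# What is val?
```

Step-by-step execution trace:
1. `raise ModuleNotFoundError(...)` raises ModuleNotFoundError.
2. `except ImportError` matches (ModuleNotFoundError is a subclass of ImportError) → val = 10.
3. `except Exception` is not reached.
Result: 10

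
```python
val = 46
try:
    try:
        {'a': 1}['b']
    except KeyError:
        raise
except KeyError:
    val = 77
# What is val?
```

Step-by-step execution trace:
1. Inner try: `{'a': 1}['b']` raises KeyError.
2. Inner `except KeyError` matches; bare `raise` re-raises the same KeyError.
3. Outer `except KeyError` matches → val = 77.
Result: 77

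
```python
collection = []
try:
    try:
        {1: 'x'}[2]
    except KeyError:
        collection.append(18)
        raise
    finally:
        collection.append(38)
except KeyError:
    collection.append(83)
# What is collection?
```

Step-by-step execution trace:
1. Inner try: `{1: 'x'}[2]` raises KeyError.
2. Inner `except KeyError` matches → `collection.append(18)` → collection = [18].
3. bare `raise` re-raises KeyError.
4. Inner `finally` runs during unwinding: `collection.append(38)` → collection = [18, 38].
5. Outer `except KeyError` matches → `collection.append(83)` → collection = [18, 38, 83].
Result: [18, 38, 83]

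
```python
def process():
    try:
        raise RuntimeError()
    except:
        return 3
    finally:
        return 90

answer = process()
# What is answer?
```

Step-by-step execution trace:
1. `process()` enters try: `raise RuntimeError()` raises RuntimeError.
2. bare `except` matches → `return 3` sets pending return value 3.
3. Before returning, `finally: return 90` runs and overrides the pending return.
4. process() returns 90 → answer = 90.
Result: 90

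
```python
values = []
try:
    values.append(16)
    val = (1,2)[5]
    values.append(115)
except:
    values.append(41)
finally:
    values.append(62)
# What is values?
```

Step-by-step execution trace:
1. try: `values.append(16)` → values = [16].
2. `val = (1,2)[5]` raises IndexError; `values.append(115)` is not reached.
3. bare `except` matches → `values.append(41)` → values = [16, 41].
4. finally always runs: `values.append(62)` → values = [16, 41, 62].
Result: [16, 41, 62]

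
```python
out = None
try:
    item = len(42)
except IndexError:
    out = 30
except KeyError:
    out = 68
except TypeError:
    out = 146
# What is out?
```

Step-by-step execution trace:
1. `item = len(42)` raises TypeError.
2. `except IndexError` does not match TypeError; skipped.
3. `except KeyError` does not match TypeError; skipped.
4. `except TypeError` matches → out = 146.
Result: 146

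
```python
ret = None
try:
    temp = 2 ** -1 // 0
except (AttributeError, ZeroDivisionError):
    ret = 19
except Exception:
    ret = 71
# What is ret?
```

Step-by-step execution trace:
1. `temp = 2 ** -1 // 0` raises ZeroDivisionError.
2. `except (AttributeError, ZeroDivisionError)` matches (ZeroDivisionError is in the tuple) → ret = 19.
3. `except Exception` is not reached.
Result: 19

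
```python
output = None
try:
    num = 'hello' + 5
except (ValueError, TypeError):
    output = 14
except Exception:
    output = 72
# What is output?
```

Step-by-step execution trace:
1. `num = 'hello' + 5` raises TypeError.
2. `except (ValueError, TypeError)` matches (TypeError is in the tuple) → output = 14.
3. `except Exception` is not reached.
Result: 14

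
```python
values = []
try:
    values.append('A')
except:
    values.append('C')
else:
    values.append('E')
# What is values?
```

Step-by-step execution trace:
1. try: `values.append('A')` → values = ['A']. No exception raised.
2. `except` is skipped.
3. `else` runs (try completed without exception): `values.append('E')` → values = ['A', 'E'].
Result: ['A', 'E']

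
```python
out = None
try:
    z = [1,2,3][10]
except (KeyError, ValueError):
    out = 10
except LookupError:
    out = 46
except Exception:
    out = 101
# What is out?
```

Step-by-step execution trace:
1. `z = [1,2,3][10]` raises IndexError.
2. `except (KeyError, ValueError)` does not match IndexError; skipped.
3. `except LookupError` matches (IndexError is a subclass of LookupError) → out = 46.
4. `except Exception` is not reached.
Result: 46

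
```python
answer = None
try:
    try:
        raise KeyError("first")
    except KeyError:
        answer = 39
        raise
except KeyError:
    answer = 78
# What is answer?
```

Step-by-step execution trace:
1. Inner try: `raise KeyError("first")` raises KeyError.
2. Inner `except KeyError` matches → answer = 39.
3. bare `raise` re-raises the same KeyError.
4. Outer `except KeyError` matches → answer = 78.
Result: 78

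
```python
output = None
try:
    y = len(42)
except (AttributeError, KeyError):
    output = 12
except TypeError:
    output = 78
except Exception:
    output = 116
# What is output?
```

Step-by-step execution trace:
1. `y = len(42)` raises TypeError.
2. `except (AttributeError, KeyError)` does not match TypeError; skipped.
3. `except TypeError` matches (exact type match) → output = 78.
4. `except Exception` is not reached.
Result: 78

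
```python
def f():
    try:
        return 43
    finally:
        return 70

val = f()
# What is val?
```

Step-by-step execution trace:
1. `f()` enters try: `return 43` sets pending return value 43.
2. Before returning, `finally: return 70` runs and overrides the pending return.
3. f() returns 70 → val = 70.
Result: 70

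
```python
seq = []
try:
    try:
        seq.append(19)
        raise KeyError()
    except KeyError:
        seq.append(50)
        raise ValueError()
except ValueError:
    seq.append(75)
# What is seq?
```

Step-by-step execution trace:
1. Inner try: `seq.append(19)` → seq = [19].
2. `raise KeyError()` raises KeyError.
3. Inner `except KeyError` matches → `seq.append(50)` → seq = [19, 50].
4. `raise ValueError()` raises ValueError; propagates to outer try.
5. Outer `except ValueError` matches → `seq.append(75)` → seq = [19, 50, 75].
Result: [19, 50, 75]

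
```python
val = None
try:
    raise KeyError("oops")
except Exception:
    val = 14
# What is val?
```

Step-by-step execution trace:
1. `raise KeyError(...)` raises KeyError.
2. `except Exception` matches (KeyError is a subclass of Exception) → val = 14.
Result: 14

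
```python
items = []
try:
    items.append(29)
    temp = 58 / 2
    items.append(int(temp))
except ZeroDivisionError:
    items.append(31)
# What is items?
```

Step-by-step execution trace:
1. try: `items.append(29)` → items = [29].
2. `temp = 58 / 2` → temp = 29.0. No exception raised.
3. `items.append(int(temp))` → items = [29, 29].
4. `except ZeroDivisionError` is skipped (no exception was raised).
Result: [29, 29]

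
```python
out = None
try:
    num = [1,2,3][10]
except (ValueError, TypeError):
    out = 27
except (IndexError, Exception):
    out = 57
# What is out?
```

Step-by-step execution trace:
1. `num = [1,2,3][10]` raises IndexError.
2. `except (ValueError, TypeError)` does not match IndexError; skipped.
3. `except (IndexError, Exception)` matches (IndexError is in the tuple) → out = 57.
Result: 57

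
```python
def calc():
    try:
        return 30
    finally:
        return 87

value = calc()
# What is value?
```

Step-by-step execution trace:
1. `calc()` enters try: `return 30` sets pending return value 30.
2. Before returning, `finally: return 87` runs and overrides the pending return.
3. calc() returns 87 → value = 87.
Result: 87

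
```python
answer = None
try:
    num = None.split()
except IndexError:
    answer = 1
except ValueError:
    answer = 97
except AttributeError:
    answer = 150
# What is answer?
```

Step-by-step execution trace:
1. `num = None.split()` raises AttributeError.
2. `except IndexError` does not match AttributeError; skipped.
3. `except ValueError` does not match AttributeError; skipped.
4. `except AttributeError` matches → answer = 150.
Result: 150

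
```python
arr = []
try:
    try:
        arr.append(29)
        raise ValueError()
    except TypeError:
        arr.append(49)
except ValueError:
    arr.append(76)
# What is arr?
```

Step-by-step execution trace:
1. Inner try: `arr.append(29)` → arr = [29].
2. `raise ValueError()` raises ValueError.
3. Inner `except TypeError` does not match ValueError; exception propagates to outer try.
4. Outer `except ValueError` matches → `arr.append(76)` → arr = [29, 76].
Result: [29, 76]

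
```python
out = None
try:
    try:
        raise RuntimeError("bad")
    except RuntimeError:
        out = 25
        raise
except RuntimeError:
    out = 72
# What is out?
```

Step-by-step execution trace:
1. Inner try: `raise RuntimeError("bad")` raises RuntimeError.
2. Inner `except RuntimeError` matches → out = 25.
3. bare `raise` re-raises the same RuntimeError.
4. Outer `except RuntimeError` matches → out = 72.
Result: 72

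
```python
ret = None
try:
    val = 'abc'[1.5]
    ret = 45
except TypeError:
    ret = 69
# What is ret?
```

Step-by-step execution trace:
1. `val = 'abc'[1.5]` raises TypeError.
2. `ret = 45` is not reached.
3. `except TypeError` matches → ret = 69.
Result: 69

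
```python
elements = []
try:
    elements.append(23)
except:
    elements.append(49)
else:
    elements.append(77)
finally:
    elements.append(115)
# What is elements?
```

Step-by-step execution trace:
1. try: `elements.append(23)` → elements = [23]. No exception raised.
2. `except` is skipped.
3. `else` runs: `elements.append(77)` → elements = [23, 77].
4. `finally` always runs: `elements.append(115)` → elements = [23, 77, 115].
Result: [23, 77, 115]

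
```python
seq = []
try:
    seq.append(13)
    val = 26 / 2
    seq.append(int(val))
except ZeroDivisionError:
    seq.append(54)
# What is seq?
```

Step-by-step execution trace:
1. try: `seq.append(13)` → seq = [13].
2. `val = 26 / 2` → val = 13.0. No exception raised.
3. `seq.append(int(val))` → seq = [13, 13].
4. `except ZeroDivisionError` is skipped (no exception was raised).
Result: [13, 13]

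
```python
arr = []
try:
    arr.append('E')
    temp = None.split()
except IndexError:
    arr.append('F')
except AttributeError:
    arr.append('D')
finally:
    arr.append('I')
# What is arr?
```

Step-by-step execution trace:
1. try: `arr.append('E')` → arr = ['E'].
2. `temp = None.split()` raises AttributeError.
3. `except IndexError` does not match AttributeError; skipped.
4. `except AttributeError` matches → `arr.append('D')` → arr = ['E', 'D'].
5. finally always runs: `arr.append('I')` → arr = ['E', 'D', 'I'].
Result: ['E', 'D', 'I']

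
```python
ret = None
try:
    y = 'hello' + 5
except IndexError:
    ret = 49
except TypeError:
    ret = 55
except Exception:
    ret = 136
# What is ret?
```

Step-by-step execution trace:
1. `y = 'hello' + 5` raises TypeError.
2. `except IndexError` does not match TypeError; skipped.
3. `except TypeError` matches → ret = 55.
4. Remaining except clauses are skipped.
Result: 55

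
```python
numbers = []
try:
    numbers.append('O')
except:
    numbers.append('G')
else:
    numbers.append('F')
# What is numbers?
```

Step-by-step execution trace:
1. try: `numbers.append('O')` → numbers = ['O']. No exception raised.
2. `except` is skipped.
3. `else` runs (try completed without exception): `numbers.append('F')` → numbers = ['O', 'F'].
Result: ['O', 'F']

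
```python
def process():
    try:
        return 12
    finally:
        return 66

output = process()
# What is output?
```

Step-by-step execution trace:
1. `process()` enters try: `return 12` sets pending return value 12.
2. Before returning, `finally: return 66` runs and overrides the pending return.
3. process() returns 66 → output = 66.
Result: 66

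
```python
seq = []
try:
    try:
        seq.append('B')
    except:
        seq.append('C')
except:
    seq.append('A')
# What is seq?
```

Step-by-step execution trace:
1. Inner try: `seq.append('B')` → seq = ['B']. No exception raised.
2. Inner `except` is skipped.
3. Inner try completes normally; outer `except` is skipped.
Result: ['B']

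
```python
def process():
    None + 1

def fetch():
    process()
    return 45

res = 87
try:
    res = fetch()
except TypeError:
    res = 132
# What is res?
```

Step-by-step execution trace:
1. res starts at 87.
2. try: `fetch()` calls `process()`.
3. `process()` evaluates `None + 1`, which raises TypeError; it propagates through fetch (uncaught).
4. `return 45` in fetch is not reached; the assignment to res does not complete.
5. `except TypeError` matches → res = 132.
Result: 132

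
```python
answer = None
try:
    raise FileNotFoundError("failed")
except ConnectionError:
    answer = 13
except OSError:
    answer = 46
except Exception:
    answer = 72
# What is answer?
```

Step-by-step execution trace:
1. `raise FileNotFoundError(...)` raises FileNotFoundError.
2. `except ConnectionError` does not match (FileNotFoundError is not a subclass of ConnectionError); skipped.
3. `except OSError` matches (FileNotFoundError is a subclass of OSError) → answer = 46.
4. `except Exception` is not reached.
Result: 46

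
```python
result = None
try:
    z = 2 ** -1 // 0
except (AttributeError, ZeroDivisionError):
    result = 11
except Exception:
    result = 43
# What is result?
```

Step-by-step execution trace:
1. `z = 2 ** -1 // 0` raises ZeroDivisionError.
2. `except (AttributeError, ZeroDivisionError)` matches (ZeroDivisionError is in the tuple) → result = 11.
3. `except Exception` is not reached.
Result: 11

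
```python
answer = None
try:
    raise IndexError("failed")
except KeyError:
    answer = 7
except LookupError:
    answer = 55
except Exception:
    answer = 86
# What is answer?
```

Step-by-step execution trace:
1. `raise IndexError(...)` raises IndexError.
2. `except KeyError` does not match (IndexError is not a subclass of KeyError); skipped.
3. `except LookupError` matches (IndexError is a subclass of LookupError) → answer = 55.
4. `except Exception` is not reached.
Result: 55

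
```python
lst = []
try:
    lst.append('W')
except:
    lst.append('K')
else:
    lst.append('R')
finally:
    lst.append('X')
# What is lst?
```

Step-by-step execution trace:
1. try: `lst.append('W')` → lst = ['W']. No exception raised.
2. `except` is skipped.
3. `else` runs: `lst.append('R')` → lst = ['W', 'R'].
4. `finally` always runs: `lst.append('X')` → lst = ['W', 'R', 'X'].
Result: ['W', 'R', 'X']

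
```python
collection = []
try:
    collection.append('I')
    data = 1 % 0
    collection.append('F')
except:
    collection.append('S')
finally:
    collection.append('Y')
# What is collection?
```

Step-by-step execution trace:
1. try: `collection.append('I')` → collection = ['I'].
2. `data = 1 % 0` raises ZeroDivisionError; `collection.append('F')` is not reached.
3. bare `except` matches → `collection.append('S')` → collection = ['I', 'S'].
4. finally always runs: `collection.append('Y')` → collection = ['I', 'S', 'Y'].
Result: ['I', 'S', 'Y']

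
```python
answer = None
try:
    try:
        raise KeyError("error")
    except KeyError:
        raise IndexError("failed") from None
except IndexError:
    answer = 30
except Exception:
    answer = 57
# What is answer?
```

Step-by-step execution trace:
1. Inner try raises KeyError; inner `except KeyError` catches it.
2. `raise IndexError(...) from None` raises IndexError (from None suppresses __context__, but the active exception is still IndexError).
3. Outer `except IndexError` matches → answer = 30.
4. `except Exception` is not reached.
Result: 30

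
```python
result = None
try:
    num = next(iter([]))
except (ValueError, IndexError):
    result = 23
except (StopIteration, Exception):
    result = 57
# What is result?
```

Step-by-step execution trace:
1. `num = next(iter([]))` raises StopIteration.
2. `except (ValueError, IndexError)` does not match StopIteration; skipped.
3. `except (StopIteration, Exception)` matches (StopIteration is in the tuple) → result = 57.
Result: 57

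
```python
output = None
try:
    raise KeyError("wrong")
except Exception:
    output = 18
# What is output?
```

Step-by-step execution trace:
1. `raise KeyError(...)` raises KeyError.
2. `except Exception` matches (KeyError is a subclass of Exception) → output = 18.
Result: 18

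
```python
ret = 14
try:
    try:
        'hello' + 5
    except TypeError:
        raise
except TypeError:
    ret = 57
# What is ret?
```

Step-by-step execution trace:
1. Inner try: `'hello' + 5` raises TypeError.
2. Inner `except TypeError` matches; bare `raise` re-raises the same TypeError.
3. Outer `except TypeError` matches → ret = 57.
Result: 57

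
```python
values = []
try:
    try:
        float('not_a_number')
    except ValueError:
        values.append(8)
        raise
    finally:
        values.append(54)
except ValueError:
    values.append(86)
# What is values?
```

Step-by-step execution trace:
1. Inner try: `float('not_a_number')` raises ValueError.
2. Inner `except ValueError` matches → `values.append(8)` → values = [8].
3. bare `raise` re-raises ValueError.
4. Inner `finally` runs during unwinding: `values.append(54)` → values = [8, 54].
5. Outer `except ValueError` matches → `values.append(86)` → values = [8, 54, 86].
Result: [8, 54, 86]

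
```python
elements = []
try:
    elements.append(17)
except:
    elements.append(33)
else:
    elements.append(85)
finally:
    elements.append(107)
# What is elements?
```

Step-by-step execution trace:
1. try: `elements.append(17)` → elements = [17]. No exception raised.
2. `except` is skipped.
3. `else` runs: `elements.append(85)` → elements = [17, 85].
4. `finally` always runs: `elements.append(107)` → elements = [17, 85, 107].
Result: [17, 85, 107]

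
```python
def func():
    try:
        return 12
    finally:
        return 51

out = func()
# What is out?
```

Step-by-step execution trace:
1. `func()` enters try: `return 12` sets pending return value 12.
2. Before returning, `finally: return 51` runs and overrides the pending return.
3. func() returns 51 → out = 51.
Result: 51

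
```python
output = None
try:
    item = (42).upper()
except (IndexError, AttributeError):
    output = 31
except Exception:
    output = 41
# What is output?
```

Step-by-step execution trace:
1. `item = (42).upper()` raises AttributeError.
2. `except (IndexError, AttributeError)` matches (AttributeError is in the tuple) → output = 31.
3. `except Exception` is not reached.
Result: 31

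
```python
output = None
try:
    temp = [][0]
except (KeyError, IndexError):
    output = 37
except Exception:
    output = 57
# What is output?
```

Step-by-step execution trace:
1. `temp = [][0]` raises IndexError.
2. `except (KeyError, IndexError)` matches (IndexError is in the tuple) → output = 37.
3. `except Exception` is not reached.
Result: 37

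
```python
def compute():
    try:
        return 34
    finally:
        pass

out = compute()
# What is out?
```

Step-by-step execution trace:
1. `compute()` enters try: `return 34` sets pending return value 34.
2. Before returning, `finally: pass` runs (no effect).
3. compute() returns 34 → out = 34.
Result: 34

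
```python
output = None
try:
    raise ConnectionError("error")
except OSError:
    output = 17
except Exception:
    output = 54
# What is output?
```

Step-by-step execution trace:
1. `raise ConnectionError(...)` raises ConnectionError.
2. `except OSError` matches (ConnectionError is a subclass of OSError) → output = 17.
3. `except Exception` is not reached.
Result: 17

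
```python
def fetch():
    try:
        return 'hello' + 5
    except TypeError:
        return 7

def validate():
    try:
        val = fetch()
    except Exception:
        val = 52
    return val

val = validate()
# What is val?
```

Step-by-step execution trace:
1. `validate()` calls `fetch()`.
2. In fetch: `'hello' + 5` raises TypeError; `except TypeError` catches it → returns 7.
3. In validate: `val = fetch()` → val = 7. No exception reaches validate.
4. `except Exception` is skipped; validate returns 7.
5. val = 7.
Result: 7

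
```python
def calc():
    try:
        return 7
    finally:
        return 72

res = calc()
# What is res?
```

Step-by-step execution trace:
1. `calc()` enters try: `return 7` sets pending return value 7.
2. Before returning, `finally: return 72` runs and overrides the pending return.
3. calc() returns 72 → res = 72.
Result: 72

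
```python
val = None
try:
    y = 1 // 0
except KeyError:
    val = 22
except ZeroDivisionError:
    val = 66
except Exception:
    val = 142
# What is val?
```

Step-by-step execution trace:
1. `y = 1 // 0` raises ZeroDivisionError.
2. `except KeyError` does not match ZeroDivisionError; skipped.
3. `except ZeroDivisionError` matches → val = 66.
4. Remaining except clauses are skipped.
Result: 66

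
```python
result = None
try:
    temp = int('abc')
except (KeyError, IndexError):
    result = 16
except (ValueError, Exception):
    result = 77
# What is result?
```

Step-by-step execution trace:
1. `temp = int('abc')` raises ValueError.
2. `except (KeyError, IndexError)` does not match ValueError; skipped.
3. `except (ValueError, Exception)` matches (ValueError is in the tuple) → result = 77.
Result: 77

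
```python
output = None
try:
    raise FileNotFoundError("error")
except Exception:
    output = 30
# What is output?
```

Step-by-step execution trace:
1. `raise FileNotFoundError(...)` raises FileNotFoundError.
2. `except Exception` matches (FileNotFoundError is a subclass of Exception) → output = 30.
Result: 30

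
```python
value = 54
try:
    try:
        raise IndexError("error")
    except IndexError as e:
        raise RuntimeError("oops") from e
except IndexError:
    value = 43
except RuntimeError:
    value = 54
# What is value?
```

Step-by-step execution trace:
1. Inner try raises IndexError; inner `except IndexError as e` catches it.
2. `raise RuntimeError(...) from e` raises RuntimeError (IndexError is attached as __cause__, but only RuntimeError is active).
3. Outer `except IndexError` does not match RuntimeError; skipped.
4. Outer `except RuntimeError` matches → value = 54.
Result: 54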